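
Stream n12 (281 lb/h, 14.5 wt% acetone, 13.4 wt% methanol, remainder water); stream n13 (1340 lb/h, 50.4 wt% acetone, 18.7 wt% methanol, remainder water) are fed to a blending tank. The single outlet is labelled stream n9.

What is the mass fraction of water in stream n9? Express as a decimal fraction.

0.380

Total flow out = 281 + 1340 = 1621 lb/h.
water in = 281×0.721 + 1340×0.309 = 616.66 lb/h.
water mass fraction in n9 = 616.66/1621 = 0.380.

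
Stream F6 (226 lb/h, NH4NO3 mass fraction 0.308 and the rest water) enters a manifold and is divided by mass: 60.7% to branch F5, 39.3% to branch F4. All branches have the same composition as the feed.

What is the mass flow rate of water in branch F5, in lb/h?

94.93 lb/h

Branch F5 total = 0.607×226 = 137.18 lb/h.
water in F5 = 0.692×137.18 = 94.93 lb/h.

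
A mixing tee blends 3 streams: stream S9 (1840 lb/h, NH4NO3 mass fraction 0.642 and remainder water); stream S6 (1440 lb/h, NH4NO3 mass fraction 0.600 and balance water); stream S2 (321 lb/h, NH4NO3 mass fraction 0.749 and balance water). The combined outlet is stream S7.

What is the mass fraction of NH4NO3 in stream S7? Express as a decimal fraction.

Total flow out = 1840 + 1440 + 321 = 3601 lb/h.
NH4NO3 in = 1840×0.642 + 1440×0.600 + 321×0.749 = 2285.7 lb/h.
NH4NO3 mass fraction in S7 = 2285.7/3601 = 0.635.

0.635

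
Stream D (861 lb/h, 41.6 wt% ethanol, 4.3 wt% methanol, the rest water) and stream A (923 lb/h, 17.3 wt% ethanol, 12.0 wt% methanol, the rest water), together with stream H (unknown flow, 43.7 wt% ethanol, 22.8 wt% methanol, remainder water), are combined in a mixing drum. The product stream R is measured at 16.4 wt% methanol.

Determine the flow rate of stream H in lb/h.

2262 lb/h

Let H be the unknown flow. Total out = 1784 + H.
methanol balance: 147.78 + 0.228·H = 0.164·(1784 + H)
(0.228 − 0.164)·H = 0.164×1784 − 147.78 = 144.79
H = 144.79 / 0.064 = 2262.4 lb/h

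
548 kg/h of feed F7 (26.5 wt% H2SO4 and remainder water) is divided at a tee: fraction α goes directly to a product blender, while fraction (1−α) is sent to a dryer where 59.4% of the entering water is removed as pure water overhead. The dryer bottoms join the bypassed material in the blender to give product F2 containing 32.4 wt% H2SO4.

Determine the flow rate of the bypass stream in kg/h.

319.4 kg/h

All 548×0.265 = 145.22 kg/h of H2SO4 reaches F2, so F2 = 145.22/0.324 = 448.21 kg/h and vapour = 99.79 kg/h.
The evaporator receives (1−α)·548 of feed at 0.735 water and removes 0.594 of that water:
0.594×0.735×(1−α)×548 = 99.79
(1−α) = 99.79/239.25 = 0.4171;  α = 0.5829.
Bypass flow = 0.5829×548 = 319.43 kg/h.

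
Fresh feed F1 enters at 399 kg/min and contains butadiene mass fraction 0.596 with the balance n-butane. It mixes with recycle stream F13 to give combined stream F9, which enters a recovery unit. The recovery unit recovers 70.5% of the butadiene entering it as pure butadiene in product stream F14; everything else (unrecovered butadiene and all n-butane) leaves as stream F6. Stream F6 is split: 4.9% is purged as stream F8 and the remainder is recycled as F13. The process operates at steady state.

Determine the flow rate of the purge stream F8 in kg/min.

n-butane enters only via F1 and leaves only via the purge: 399×0.404 = 0.049×(n-butane in F6), and the recovery unit passes all n-butane, so n-butane in F9 = n-butane in F6 = 3289.7 kg/min.
butadiene in F9: m_A = 399×0.596 + (1−0.049)·(1−0.705)·m_A, so m_A = 237.8/0.7195 = 330.53 kg/min.
F6 = (1−0.705)×330.53 + 3289.7 = 3387.2 kg/min.
Purge F8 = 0.049×3387.2 = 165.97 kg/min.

166 kg/min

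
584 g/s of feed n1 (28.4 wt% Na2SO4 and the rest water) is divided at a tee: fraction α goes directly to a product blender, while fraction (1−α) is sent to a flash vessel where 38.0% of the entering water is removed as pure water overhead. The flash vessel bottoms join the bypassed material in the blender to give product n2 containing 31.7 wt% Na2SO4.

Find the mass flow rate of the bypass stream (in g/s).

360.6 g/s

All 584×0.284 = 165.86 g/s of Na2SO4 reaches n2, so n2 = 165.86/0.317 = 523.21 g/s and vapour = 60.795 g/s.
The evaporator receives (1−α)·584 of feed at 0.716 water and removes 0.380 of that water:
0.380×0.716×(1−α)×584 = 60.795
(1−α) = 60.795/158.89 = 0.3826;  α = 0.6174.
Bypass flow = 0.6174×584 = 360.55 g/s.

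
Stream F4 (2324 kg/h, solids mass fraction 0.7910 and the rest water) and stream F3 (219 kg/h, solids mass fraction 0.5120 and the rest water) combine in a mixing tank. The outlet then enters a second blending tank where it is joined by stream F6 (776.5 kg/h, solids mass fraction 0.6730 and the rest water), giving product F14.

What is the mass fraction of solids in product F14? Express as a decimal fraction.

Overall, product flow = 3319.5 kg/h.
solids in = 2324×0.791 + 219×0.512 + 776.5×0.673 = 2473 kg/h.
solids fraction in F14 = 0.7450.

0.7450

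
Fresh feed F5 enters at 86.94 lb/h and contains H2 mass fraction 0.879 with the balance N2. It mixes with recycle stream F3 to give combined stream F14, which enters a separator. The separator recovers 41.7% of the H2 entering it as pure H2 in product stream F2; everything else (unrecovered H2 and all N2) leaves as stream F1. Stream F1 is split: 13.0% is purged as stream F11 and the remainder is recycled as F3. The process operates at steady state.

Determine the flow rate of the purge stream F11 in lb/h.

N2 enters only via F5 and leaves only via the purge: 86.94×0.121 = 0.130×(N2 in F1), and the separator passes all N2, so N2 in F14 = N2 in F1 = 80.921 lb/h.
H2 in F14: m_A = 86.94×0.879 + (1−0.130)·(1−0.417)·m_A, so m_A = 76.42/0.4928 = 155.08 lb/h.
F1 = (1−0.417)×155.08 + 80.921 = 171.33 lb/h.
Purge F11 = 0.130×171.33 = 22.273 lb/h.

22.27 lb/h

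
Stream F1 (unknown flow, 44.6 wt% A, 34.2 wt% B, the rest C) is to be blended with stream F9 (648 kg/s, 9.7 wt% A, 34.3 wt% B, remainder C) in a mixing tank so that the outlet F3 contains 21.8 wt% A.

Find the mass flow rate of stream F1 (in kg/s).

Let F1 be the unknown flow. Total out = 648 + F1.
A balance: 62.856 + 0.446·F1 = 0.218·(648 + F1)
(0.446 − 0.218)·F1 = 0.218×648 − 62.856 = 78.408
F1 = 78.408 / 0.228 = 343.89 kg/s

343.9 kg/s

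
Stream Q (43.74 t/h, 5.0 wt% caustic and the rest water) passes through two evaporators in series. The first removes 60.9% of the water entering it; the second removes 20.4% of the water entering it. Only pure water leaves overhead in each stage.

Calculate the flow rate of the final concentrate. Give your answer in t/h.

water in feed = 43.74×0.950 = 41.553 t/h.
After stage 1: water left = (1−0.609)×41.553 = 16.247; stream total = 18.434 t/h.
After stage 2: water left = (1−0.204)×16.247 = 12.933; final concentrate = 15.12 t/h.

15.12 t/h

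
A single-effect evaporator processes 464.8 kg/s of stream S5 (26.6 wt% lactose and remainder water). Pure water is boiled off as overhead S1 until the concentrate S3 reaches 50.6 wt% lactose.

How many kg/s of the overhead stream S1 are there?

220.5 kg/s

lactose is conserved: 464.8×0.266 = 123.64 kg/s all reports to the concentrate.
Concentrate = 123.64/(target fraction) = 244.34 kg/s.
Overhead = 464.8 − 244.34 = 220.46 kg/s.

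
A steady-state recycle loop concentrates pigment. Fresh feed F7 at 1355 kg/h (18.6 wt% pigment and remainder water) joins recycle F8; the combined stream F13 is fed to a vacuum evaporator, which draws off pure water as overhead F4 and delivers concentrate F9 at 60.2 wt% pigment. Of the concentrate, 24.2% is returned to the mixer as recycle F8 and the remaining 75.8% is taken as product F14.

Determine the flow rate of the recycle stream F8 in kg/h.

133.7 kg/h

Overall pigment balance (none leaves overhead): pigment in fresh feed = pigment in product, i.e. 1355×0.186 = (1−0.242)·F9·0.602.
F9 = 252.03/(0.602×0.758) = 552.31 kg/h.
Recycle F8 = 0.242×552.31 = 133.66 kg/h.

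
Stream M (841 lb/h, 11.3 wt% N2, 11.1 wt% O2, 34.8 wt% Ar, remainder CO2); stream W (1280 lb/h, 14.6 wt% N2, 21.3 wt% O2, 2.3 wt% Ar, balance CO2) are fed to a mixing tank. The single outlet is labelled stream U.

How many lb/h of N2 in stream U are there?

N2 out = N2 in = 841×0.113 + 1280×0.146 = 281.91 lb/h.

281.9 lb/h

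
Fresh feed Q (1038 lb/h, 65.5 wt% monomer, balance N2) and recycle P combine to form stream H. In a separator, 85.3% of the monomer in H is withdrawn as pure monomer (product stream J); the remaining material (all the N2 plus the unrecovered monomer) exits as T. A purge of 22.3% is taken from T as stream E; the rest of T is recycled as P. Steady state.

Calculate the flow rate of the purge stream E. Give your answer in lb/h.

N2 enters only via Q and leaves only via the purge: 1038×0.345 = 0.223×(N2 in T), and the separator passes all N2, so N2 in H = N2 in T = 1605.9 lb/h.
monomer in H: m_A = 1038×0.655 + (1−0.223)·(1−0.853)·m_A, so m_A = 679.89/0.8858 = 767.56 lb/h.
T = (1−0.853)×767.56 + 1605.9 = 1718.7 lb/h.
Purge E = 0.223×1718.7 = 383.27 lb/h.

383.3 lb/h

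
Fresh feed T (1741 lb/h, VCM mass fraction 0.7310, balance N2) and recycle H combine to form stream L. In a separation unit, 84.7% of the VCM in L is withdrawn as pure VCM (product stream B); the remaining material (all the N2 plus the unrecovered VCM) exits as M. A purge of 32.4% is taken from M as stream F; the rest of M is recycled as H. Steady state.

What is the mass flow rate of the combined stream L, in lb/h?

2865 lb/h

N2 enters only via T and leaves only via the purge: 1741×0.269 = 0.324×(N2 in M), and the separation unit passes all N2, so N2 in L = N2 in M = 1445.5 lb/h.
VCM in L: m_A = 1741×0.731 + (1−0.324)·(1−0.847)·m_A, so m_A = 1272.7/0.8966 = 1419.5 lb/h.
L = 1419.5 + 1445.5 = 2864.9 lb/h.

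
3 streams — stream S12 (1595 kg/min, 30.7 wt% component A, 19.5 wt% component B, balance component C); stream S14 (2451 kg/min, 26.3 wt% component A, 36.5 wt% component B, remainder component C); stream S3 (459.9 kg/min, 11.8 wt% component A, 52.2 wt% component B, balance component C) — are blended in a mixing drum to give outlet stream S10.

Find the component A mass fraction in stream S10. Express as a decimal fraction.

0.2638

Total flow out = 1595 + 2451 + 459.9 = 4505.9 kg/min.
component A in = 1595×0.307 + 2451×0.263 + 459.9×0.118 = 1188.5 kg/min.
component A mass fraction in S10 = 1188.5/4505.9 = 0.2638.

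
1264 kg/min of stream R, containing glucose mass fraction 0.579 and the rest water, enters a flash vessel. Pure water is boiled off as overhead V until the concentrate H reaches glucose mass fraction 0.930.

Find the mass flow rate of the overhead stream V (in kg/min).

477.1 kg/min

glucose is conserved: 1264×0.579 = 731.86 kg/min all reports to the concentrate.
Concentrate = 731.86/(target fraction) = 786.94 kg/min.
Overhead = 1264 − 786.94 = 477.06 kg/min.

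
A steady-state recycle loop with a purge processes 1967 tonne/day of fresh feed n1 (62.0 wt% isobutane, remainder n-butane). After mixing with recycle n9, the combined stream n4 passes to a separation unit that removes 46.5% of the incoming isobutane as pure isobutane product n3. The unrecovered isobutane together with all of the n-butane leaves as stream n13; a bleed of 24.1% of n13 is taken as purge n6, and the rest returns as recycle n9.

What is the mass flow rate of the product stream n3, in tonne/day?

954.8 tonne/day

isobutane in n4: m_A = 1967×0.620 + (1−0.241)·(1−0.465)·m_A, so m_A = 1219.5/0.5939 = 2053.3 tonne/day.
Product n3 = 0.465×2053.3 = 954.79 tonne/day.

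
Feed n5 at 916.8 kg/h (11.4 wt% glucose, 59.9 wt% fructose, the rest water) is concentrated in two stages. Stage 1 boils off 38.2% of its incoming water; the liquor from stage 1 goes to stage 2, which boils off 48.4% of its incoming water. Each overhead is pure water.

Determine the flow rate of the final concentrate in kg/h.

water in feed = 916.8×0.287 = 263.12 kg/h.
After stage 1: water left = (1−0.382)×263.12 = 162.61; stream total = 816.29 kg/h.
After stage 2: water left = (1−0.484)×162.61 = 83.906; final concentrate = 737.58 kg/h.

737.6 kg/h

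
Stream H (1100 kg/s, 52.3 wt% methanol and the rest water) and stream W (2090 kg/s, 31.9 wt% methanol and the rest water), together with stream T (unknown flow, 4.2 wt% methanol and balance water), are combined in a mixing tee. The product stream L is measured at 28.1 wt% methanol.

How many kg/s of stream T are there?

Let T be the unknown flow. Total out = 3190 + T.
methanol balance: 1242 + 0.042·T = 0.281·(3190 + T)
(0.042 − 0.281)·T = 0.281×3190 − 1242 = -345.62
T = -345.62 / -0.239 = 1446.1 kg/s

1446 kg/s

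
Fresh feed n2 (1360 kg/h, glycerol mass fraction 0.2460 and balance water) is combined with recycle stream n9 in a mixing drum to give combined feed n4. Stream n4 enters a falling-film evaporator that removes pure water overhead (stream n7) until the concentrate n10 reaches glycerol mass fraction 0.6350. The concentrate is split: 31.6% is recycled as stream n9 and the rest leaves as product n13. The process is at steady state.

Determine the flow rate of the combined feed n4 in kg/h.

Overall glycerol balance (none leaves overhead): glycerol in fresh feed = glycerol in product, i.e. 1360×0.246 = (1−0.316)·n10·0.635.
n10 = 334.56/(0.635×0.684) = 770.27 kg/h.
Recycle n9 = 0.316×770.27 = 243.41 kg/h.
Combined feed n4 = 1360 + 243.41 = 1603.4 kg/h.

1603 kg/h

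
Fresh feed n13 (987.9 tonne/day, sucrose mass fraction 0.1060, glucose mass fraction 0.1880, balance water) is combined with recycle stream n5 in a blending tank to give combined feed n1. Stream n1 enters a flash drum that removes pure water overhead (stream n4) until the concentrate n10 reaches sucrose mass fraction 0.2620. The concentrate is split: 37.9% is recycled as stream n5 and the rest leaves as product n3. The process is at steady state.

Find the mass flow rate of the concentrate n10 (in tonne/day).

Overall sucrose balance (none leaves overhead): sucrose in fresh feed = sucrose in product, i.e. 987.9×0.106 = (1−0.379)·n10·0.262.
n10 = 104.72/(0.262×0.621) = 643.61 tonne/day.

643.6 tonne/day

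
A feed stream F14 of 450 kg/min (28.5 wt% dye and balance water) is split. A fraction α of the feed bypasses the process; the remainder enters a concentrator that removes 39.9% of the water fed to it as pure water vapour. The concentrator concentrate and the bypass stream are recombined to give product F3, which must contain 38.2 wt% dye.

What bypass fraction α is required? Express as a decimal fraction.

0.110

All 450×0.285 = 128.25 kg/min of dye reaches F3, so F3 = 128.25/0.382 = 335.73 kg/min and vapour = 114.27 kg/min.
The evaporator receives (1−α)·450 of feed at 0.715 water and removes 0.399 of that water:
0.399×0.715×(1−α)×450 = 114.27
(1−α) = 114.27/128.38 = 0.8901;  α = 0.1099.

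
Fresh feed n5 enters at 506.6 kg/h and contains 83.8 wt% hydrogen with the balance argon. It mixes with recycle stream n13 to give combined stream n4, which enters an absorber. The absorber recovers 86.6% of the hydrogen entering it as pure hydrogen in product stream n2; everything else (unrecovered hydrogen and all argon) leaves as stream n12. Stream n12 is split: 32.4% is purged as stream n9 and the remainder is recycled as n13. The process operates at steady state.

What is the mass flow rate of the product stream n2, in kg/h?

hydrogen in n4: m_A = 506.6×0.838 + (1−0.324)·(1−0.866)·m_A, so m_A = 424.53/0.9094 = 466.82 kg/h.
Product n2 = 0.866×466.82 = 404.26 kg/h.

404.3 kg/h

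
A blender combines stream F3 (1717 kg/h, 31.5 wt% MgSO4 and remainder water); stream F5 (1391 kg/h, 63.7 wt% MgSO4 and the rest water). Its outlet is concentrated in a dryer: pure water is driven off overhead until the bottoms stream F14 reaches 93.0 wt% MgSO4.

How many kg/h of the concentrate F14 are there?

MgSO4 entering = 1717×0.315 + 1391×0.637 = 1426.9 kg/h.
All MgSO4 reports to F14, so F14 = 1426.9/0.930 = 1534.3 kg/h.

1534 kg/h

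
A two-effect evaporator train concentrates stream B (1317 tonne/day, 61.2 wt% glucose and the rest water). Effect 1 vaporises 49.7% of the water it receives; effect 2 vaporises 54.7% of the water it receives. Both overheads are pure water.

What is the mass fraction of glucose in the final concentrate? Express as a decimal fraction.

water in feed = 1317×0.388 = 511 tonne/day.
After stage 1: water left = (1−0.497)×511 = 257.03; stream total = 1063 tonne/day.
After stage 2: water left = (1−0.547)×257.03 = 116.44; final concentrate = 922.44 tonne/day.
glucose fraction = 806/922.44 = 0.8738.

0.8738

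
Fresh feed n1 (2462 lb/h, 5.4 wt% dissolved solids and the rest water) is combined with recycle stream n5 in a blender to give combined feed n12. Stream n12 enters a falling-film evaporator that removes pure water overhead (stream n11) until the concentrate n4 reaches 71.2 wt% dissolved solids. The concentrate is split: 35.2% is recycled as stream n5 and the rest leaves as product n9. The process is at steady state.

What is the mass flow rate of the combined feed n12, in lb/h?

Overall dissolved solids balance (none leaves overhead): dissolved solids in fresh feed = dissolved solids in product, i.e. 2462×0.054 = (1−0.352)·n4·0.712.
n4 = 132.95/(0.712×0.648) = 288.16 lb/h.
Recycle n5 = 0.352×288.16 = 101.43 lb/h.
Combined feed n12 = 2462 + 101.43 = 2563.4 lb/h.

2563 lb/h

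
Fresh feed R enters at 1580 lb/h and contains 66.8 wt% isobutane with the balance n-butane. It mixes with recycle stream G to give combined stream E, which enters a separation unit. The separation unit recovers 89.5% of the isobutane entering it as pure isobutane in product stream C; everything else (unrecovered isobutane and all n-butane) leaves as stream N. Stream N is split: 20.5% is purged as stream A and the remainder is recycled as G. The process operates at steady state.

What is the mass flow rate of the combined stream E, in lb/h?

3710 lb/h

n-butane enters only via R and leaves only via the purge: 1580×0.332 = 0.205×(n-butane in N), and the separation unit passes all n-butane, so n-butane in E = n-butane in N = 2558.8 lb/h.
isobutane in E: m_A = 1580×0.668 + (1−0.205)·(1−0.895)·m_A, so m_A = 1055.4/0.9165 = 1151.6 lb/h.
E = 1151.6 + 2558.8 = 3710.4 lb/h.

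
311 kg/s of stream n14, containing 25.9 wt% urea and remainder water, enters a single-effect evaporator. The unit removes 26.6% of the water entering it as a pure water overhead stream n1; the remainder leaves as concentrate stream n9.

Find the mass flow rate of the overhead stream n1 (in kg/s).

water entering = 311×0.741 = 230.45 kg/s; overhead removed = 0.266×230.45 = 61.3 kg/s.

61.3 kg/s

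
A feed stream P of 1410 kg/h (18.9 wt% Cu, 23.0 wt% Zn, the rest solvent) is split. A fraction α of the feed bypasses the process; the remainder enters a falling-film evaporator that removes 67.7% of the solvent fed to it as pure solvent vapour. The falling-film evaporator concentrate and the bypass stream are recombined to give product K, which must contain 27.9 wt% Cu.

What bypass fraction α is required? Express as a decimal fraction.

0.180

All 1410×0.189 = 266.49 kg/h of Cu reaches K, so K = 266.49/0.279 = 955.16 kg/h and vapour = 454.84 kg/h.
The evaporator receives (1−α)·1410 of feed at 0.581 solvent and removes 0.677 of that solvent:
0.677×0.581×(1−α)×1410 = 454.84
(1−α) = 454.84/554.61 = 0.8201;  α = 0.1799.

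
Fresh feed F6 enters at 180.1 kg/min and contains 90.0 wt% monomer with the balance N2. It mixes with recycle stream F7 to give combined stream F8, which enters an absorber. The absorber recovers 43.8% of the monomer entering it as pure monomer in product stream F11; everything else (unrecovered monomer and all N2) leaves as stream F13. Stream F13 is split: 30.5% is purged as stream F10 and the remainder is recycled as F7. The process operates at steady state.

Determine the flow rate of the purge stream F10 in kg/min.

63.6 kg/min

N2 enters only via F6 and leaves only via the purge: 180.1×0.100 = 0.305×(N2 in F13), and the absorber passes all N2, so N2 in F8 = N2 in F13 = 59.049 kg/min.
monomer in F8: m_A = 180.1×0.900 + (1−0.305)·(1−0.438)·m_A, so m_A = 162.09/0.6094 = 265.98 kg/min.
F13 = (1−0.438)×265.98 + 59.049 = 208.53 kg/min.
Purge F10 = 0.305×208.53 = 63.601 kg/min.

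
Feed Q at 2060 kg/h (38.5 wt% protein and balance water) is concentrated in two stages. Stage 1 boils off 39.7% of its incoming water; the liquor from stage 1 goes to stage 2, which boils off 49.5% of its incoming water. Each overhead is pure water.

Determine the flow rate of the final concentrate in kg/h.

1179 kg/h

water in feed = 2060×0.615 = 1266.9 kg/h.
After stage 1: water left = (1−0.397)×1266.9 = 763.94; stream total = 1557 kg/h.
After stage 2: water left = (1−0.495)×763.94 = 385.79; final concentrate = 1178.9 kg/h.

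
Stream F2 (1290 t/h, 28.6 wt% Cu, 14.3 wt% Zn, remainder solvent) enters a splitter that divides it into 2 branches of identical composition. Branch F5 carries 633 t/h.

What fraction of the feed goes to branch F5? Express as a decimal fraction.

0.491

Fraction to F5 = 633/1290 = 0.4907.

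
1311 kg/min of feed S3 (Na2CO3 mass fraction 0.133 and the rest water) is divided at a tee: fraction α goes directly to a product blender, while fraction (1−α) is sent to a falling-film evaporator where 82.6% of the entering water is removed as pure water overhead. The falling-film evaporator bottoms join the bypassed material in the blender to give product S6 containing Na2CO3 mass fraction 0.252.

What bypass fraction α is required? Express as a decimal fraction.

All 1311×0.133 = 174.36 kg/min of Na2CO3 reaches S6, so S6 = 174.36/0.252 = 691.92 kg/min and vapour = 619.08 kg/min.
The evaporator receives (1−α)·1311 of feed at 0.867 water and removes 0.826 of that water:
0.826×0.867×(1−α)×1311 = 619.08
(1−α) = 619.08/938.86 = 0.6594;  α = 0.3406.

0.341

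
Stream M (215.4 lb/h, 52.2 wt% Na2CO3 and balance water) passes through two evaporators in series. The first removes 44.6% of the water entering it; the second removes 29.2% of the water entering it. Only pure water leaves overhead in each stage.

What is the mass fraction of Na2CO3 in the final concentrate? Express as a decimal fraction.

0.736

water in feed = 215.4×0.478 = 102.96 lb/h.
After stage 1: water left = (1−0.446)×102.96 = 57.041; stream total = 169.48 lb/h.
After stage 2: water left = (1−0.292)×57.041 = 40.385; final concentrate = 152.82 lb/h.
Na2CO3 fraction = 112.44/152.82 = 0.736.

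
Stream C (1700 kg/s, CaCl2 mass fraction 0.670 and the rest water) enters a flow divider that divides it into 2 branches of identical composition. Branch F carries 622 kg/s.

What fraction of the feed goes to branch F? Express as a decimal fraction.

Fraction to F = 622/1700 = 0.3659.

0.366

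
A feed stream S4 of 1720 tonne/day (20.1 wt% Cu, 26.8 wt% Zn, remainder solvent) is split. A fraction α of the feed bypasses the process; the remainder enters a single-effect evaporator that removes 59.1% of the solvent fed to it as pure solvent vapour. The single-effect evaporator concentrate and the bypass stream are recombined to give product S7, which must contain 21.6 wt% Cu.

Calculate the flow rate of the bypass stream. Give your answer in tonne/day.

1339 tonne/day

All 1720×0.201 = 345.72 tonne/day of Cu reaches S7, so S7 = 345.72/0.216 = 1600.6 tonne/day and vapour = 119.44 tonne/day.
The evaporator receives (1−α)·1720 of feed at 0.531 solvent and removes 0.591 of that solvent:
0.591×0.531×(1−α)×1720 = 119.44
(1−α) = 119.44/539.77 = 0.2213;  α = 0.7787.
Bypass flow = 0.7787×1720 = 1339.4 tonne/day.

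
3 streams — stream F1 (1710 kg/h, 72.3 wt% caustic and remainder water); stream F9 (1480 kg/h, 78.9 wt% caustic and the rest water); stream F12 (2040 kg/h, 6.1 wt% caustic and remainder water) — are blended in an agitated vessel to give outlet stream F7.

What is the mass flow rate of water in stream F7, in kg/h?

2702 kg/h

water out = water in = 1710×0.277 + 1480×0.211 + 2040×0.939 = 2701.5 kg/h.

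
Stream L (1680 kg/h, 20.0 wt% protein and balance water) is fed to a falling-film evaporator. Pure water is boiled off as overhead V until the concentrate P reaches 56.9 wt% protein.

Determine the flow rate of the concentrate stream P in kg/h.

protein is conserved: 1680×0.200 = 336 kg/h all reports to the concentrate.
Concentrate = 336/(target fraction) = 590.51 kg/h.

590.5 kg/h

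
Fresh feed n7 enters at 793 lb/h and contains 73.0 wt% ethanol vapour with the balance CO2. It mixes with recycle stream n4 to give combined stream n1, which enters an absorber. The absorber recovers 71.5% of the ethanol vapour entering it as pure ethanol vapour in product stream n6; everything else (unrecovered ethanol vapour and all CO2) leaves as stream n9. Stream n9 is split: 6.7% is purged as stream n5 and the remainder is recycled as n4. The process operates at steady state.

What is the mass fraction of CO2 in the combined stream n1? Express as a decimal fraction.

CO2 enters only via n7 and leaves only via the purge: 793×0.270 = 0.067×(CO2 in n9), and the absorber passes all CO2, so CO2 in n1 = CO2 in n9 = 3195.7 lb/h.
ethanol vapour in n1: m_A = 793×0.730 + (1−0.067)·(1−0.715)·m_A, so m_A = 578.89/0.7341 = 788.58 lb/h.
n1 = 788.58 + 3195.7 = 3984.2 lb/h.
CO2 fraction in n1 = 3195.7/3984.2 = 0.8021.

0.8021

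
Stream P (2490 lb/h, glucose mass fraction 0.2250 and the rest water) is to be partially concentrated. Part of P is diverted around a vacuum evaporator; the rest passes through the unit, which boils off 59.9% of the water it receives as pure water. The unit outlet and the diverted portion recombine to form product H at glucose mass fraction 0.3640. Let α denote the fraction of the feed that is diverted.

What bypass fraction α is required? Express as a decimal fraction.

All 2490×0.225 = 560.25 lb/h of glucose reaches H, so H = 560.25/0.364 = 1539.1 lb/h and vapour = 950.85 lb/h.
The evaporator receives (1−α)·2490 of feed at 0.775 water and removes 0.599 of that water:
0.599×0.775×(1−α)×2490 = 950.85
(1−α) = 950.85/1155.9 = 0.8226;  α = 0.1774.

0.177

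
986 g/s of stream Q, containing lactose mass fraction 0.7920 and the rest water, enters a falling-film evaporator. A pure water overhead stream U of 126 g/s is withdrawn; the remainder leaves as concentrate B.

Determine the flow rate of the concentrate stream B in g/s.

860 g/s

Concentrate = 986 − 126 = 860 g/s.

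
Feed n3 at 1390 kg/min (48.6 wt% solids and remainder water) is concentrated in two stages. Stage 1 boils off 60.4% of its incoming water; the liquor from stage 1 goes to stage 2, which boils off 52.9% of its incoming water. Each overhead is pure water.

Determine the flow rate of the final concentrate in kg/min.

808.8 kg/min

water in feed = 1390×0.514 = 714.46 kg/min.
After stage 1: water left = (1−0.604)×714.46 = 282.93; stream total = 958.47 kg/min.
After stage 2: water left = (1−0.529)×282.93 = 133.26; final concentrate = 808.8 kg/min.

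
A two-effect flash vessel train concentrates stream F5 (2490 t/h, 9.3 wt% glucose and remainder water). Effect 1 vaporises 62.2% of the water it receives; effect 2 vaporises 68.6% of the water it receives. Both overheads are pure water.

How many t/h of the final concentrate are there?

499.6 t/h

water in feed = 2490×0.907 = 2258.4 t/h.
After stage 1: water left = (1−0.622)×2258.4 = 853.69; stream total = 1085.3 t/h.
After stage 2: water left = (1−0.686)×853.69 = 268.06; final concentrate = 499.63 t/h.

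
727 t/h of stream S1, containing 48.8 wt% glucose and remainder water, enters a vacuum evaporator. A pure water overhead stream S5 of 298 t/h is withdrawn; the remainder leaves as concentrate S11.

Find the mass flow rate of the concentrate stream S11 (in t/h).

429 t/h

Concentrate = 727 − 298 = 429 t/h.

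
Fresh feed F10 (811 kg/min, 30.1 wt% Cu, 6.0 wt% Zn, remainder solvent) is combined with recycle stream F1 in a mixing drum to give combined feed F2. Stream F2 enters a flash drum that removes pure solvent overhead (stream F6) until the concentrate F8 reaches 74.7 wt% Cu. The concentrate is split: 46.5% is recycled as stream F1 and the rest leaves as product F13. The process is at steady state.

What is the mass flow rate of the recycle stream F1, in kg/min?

284 kg/min

Overall Cu balance (none leaves overhead): Cu in fresh feed = Cu in product, i.e. 811×0.301 = (1−0.465)·F8·0.747.
F8 = 244.11/(0.747×0.535) = 610.82 kg/min.
Recycle F1 = 0.465×610.82 = 284.03 kg/min.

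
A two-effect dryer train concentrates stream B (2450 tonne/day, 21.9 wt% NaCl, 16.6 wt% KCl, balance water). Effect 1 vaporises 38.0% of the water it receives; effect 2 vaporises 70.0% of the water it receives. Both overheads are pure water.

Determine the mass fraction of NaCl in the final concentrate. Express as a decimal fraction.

water in feed = 2450×0.615 = 1506.8 tonne/day.
After stage 1: water left = (1−0.380)×1506.8 = 934.18; stream total = 1877.4 tonne/day.
After stage 2: water left = (1−0.700)×934.18 = 280.26; final concentrate = 1223.5 tonne/day.
NaCl fraction = 536.55/1223.5 = 0.4385.

0.4385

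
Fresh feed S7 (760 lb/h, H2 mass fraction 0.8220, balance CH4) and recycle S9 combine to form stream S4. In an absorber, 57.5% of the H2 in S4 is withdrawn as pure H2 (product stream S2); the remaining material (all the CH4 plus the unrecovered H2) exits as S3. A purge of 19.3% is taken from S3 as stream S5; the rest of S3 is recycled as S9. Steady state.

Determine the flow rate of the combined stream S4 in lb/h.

1652 lb/h

CH4 enters only via S7 and leaves only via the purge: 760×0.178 = 0.193×(CH4 in S3), and the absorber passes all CH4, so CH4 in S4 = CH4 in S3 = 700.93 lb/h.
H2 in S4: m_A = 760×0.822 + (1−0.193)·(1−0.575)·m_A, so m_A = 624.72/0.6570 = 950.83 lb/h.
S4 = 950.83 + 700.93 = 1651.8 lb/h.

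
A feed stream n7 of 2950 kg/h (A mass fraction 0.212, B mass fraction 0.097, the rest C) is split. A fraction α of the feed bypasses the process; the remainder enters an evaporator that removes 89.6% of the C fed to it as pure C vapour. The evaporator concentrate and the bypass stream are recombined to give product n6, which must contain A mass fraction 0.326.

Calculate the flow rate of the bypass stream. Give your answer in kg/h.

1284 kg/h

All 2950×0.212 = 625.4 kg/h of A reaches n6, so n6 = 625.4/0.326 = 1918.4 kg/h and vapour = 1031.6 kg/h.
The evaporator receives (1−α)·2950 of feed at 0.691 C and removes 0.896 of that C:
0.896×0.691×(1−α)×2950 = 1031.6
(1−α) = 1031.6/1826.5 = 0.5648;  α = 0.4352.
Bypass flow = 0.4352×2950 = 1283.8 kg/h.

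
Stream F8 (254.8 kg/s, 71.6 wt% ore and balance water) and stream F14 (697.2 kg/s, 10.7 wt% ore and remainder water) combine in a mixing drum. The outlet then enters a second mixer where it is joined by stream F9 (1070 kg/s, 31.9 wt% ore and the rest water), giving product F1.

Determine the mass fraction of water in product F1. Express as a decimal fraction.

0.704

Overall, product flow = 2022 kg/s.
water in = 254.8×0.284 + 697.2×0.893 + 1070×0.681 = 1423.6 kg/s.
water fraction in F1 = 0.704.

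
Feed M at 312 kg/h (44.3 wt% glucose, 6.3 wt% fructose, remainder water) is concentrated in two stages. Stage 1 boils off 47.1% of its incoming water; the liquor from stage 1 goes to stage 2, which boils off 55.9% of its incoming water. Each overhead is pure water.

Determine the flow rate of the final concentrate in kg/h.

193.8 kg/h

water in feed = 312×0.494 = 154.13 kg/h.
After stage 1: water left = (1−0.471)×154.13 = 81.534; stream total = 239.41 kg/h.
After stage 2: water left = (1−0.559)×81.534 = 35.956; final concentrate = 193.83 kg/h.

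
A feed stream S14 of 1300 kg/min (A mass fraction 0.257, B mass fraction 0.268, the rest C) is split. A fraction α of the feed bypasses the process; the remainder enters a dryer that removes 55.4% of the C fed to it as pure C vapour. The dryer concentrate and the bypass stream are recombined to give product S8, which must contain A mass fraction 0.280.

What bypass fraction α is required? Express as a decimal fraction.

All 1300×0.257 = 334.1 kg/min of A reaches S8, so S8 = 334.1/0.280 = 1193.2 kg/min and vapour = 106.79 kg/min.
The evaporator receives (1−α)·1300 of feed at 0.475 C and removes 0.554 of that C:
0.554×0.475×(1−α)×1300 = 106.79
(1−α) = 106.79/342.1 = 0.3122;  α = 0.6878.

0.688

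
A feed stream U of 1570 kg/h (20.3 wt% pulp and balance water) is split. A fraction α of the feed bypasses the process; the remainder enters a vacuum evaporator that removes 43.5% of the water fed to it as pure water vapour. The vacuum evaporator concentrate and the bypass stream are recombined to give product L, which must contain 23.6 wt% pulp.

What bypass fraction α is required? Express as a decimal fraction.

0.597

All 1570×0.203 = 318.71 kg/h of pulp reaches L, so L = 318.71/0.236 = 1350.5 kg/h and vapour = 219.53 kg/h.
The evaporator receives (1−α)·1570 of feed at 0.797 water and removes 0.435 of that water:
0.435×0.797×(1−α)×1570 = 219.53
(1−α) = 219.53/544.31 = 0.4033;  α = 0.5967.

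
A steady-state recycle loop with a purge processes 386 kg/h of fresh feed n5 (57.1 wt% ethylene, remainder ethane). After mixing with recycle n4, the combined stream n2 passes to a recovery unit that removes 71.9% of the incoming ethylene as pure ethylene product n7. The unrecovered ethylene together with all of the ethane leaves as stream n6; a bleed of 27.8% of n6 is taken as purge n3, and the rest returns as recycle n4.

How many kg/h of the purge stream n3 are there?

187.2 kg/h

ethane enters only via n5 and leaves only via the purge: 386×0.429 = 0.278×(ethane in n6), and the recovery unit passes all ethane, so ethane in n2 = ethane in n6 = 595.66 kg/h.
ethylene in n2: m_A = 386×0.571 + (1−0.278)·(1−0.719)·m_A, so m_A = 220.41/0.7971 = 276.5 kg/h.
n6 = (1−0.719)×276.5 + 595.66 = 673.36 kg/h.
Purge n3 = 0.278×673.36 = 187.19 kg/h.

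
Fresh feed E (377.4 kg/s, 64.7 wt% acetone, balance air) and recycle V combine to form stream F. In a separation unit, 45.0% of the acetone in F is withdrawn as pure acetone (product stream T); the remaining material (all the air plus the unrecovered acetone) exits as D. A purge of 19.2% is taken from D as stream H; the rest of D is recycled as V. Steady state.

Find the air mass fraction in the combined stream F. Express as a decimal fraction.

0.612

air enters only via E and leaves only via the purge: 377.4×0.353 = 0.192×(air in D), and the separation unit passes all air, so air in F = air in D = 693.87 kg/s.
acetone in F: m_A = 377.4×0.647 + (1−0.192)·(1−0.450)·m_A, so m_A = 244.18/0.5556 = 439.48 kg/s.
F = 439.48 + 693.87 = 1133.4 kg/s.
air fraction in F = 693.87/1133.4 = 0.612.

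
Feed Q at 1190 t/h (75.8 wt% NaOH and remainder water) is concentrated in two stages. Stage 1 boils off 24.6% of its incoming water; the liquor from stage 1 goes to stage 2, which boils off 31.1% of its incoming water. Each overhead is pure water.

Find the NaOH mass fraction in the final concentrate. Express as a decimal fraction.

0.8577

water in feed = 1190×0.242 = 287.98 t/h.
After stage 1: water left = (1−0.246)×287.98 = 217.14; stream total = 1119.2 t/h.
After stage 2: water left = (1−0.311)×217.14 = 149.61; final concentrate = 1051.6 t/h.
NaOH fraction = 902.02/1051.6 = 0.8577.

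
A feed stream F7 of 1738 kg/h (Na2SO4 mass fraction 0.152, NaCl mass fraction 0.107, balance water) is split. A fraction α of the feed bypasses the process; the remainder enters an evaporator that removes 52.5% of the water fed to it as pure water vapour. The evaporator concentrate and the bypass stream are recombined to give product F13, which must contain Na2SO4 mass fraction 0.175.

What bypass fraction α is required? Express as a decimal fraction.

0.662

All 1738×0.152 = 264.18 kg/h of Na2SO4 reaches F13, so F13 = 264.18/0.175 = 1509.6 kg/h and vapour = 228.42 kg/h.
The evaporator receives (1−α)·1738 of feed at 0.741 water and removes 0.525 of that water:
0.525×0.741×(1−α)×1738 = 228.42
(1−α) = 228.42/676.13 = 0.3378;  α = 0.6622.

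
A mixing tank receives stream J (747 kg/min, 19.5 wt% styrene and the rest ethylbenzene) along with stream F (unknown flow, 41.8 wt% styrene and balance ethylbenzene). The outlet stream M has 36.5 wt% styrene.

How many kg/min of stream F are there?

2396 kg/min

Let F be the unknown flow. Total out = 747 + F.
styrene balance: 145.66 + 0.418·F = 0.365·(747 + F)
(0.418 − 0.365)·F = 0.365×747 − 145.66 = 126.99
F = 126.99 / 0.053 = 2396 kg/min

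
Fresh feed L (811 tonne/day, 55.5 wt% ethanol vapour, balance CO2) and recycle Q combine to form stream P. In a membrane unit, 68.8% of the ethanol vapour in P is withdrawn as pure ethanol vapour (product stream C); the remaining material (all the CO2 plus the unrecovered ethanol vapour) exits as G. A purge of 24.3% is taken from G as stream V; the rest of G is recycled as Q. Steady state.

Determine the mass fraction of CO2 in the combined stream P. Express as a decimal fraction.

0.7159

CO2 enters only via L and leaves only via the purge: 811×0.445 = 0.243×(CO2 in G), and the membrane unit passes all CO2, so CO2 in P = CO2 in G = 1485.2 tonne/day.
ethanol vapour in P: m_A = 811×0.555 + (1−0.243)·(1−0.688)·m_A, so m_A = 450.11/0.7638 = 589.28 tonne/day.
P = 589.28 + 1485.2 = 2074.4 tonne/day.
CO2 fraction in P = 1485.2/2074.4 = 0.7159.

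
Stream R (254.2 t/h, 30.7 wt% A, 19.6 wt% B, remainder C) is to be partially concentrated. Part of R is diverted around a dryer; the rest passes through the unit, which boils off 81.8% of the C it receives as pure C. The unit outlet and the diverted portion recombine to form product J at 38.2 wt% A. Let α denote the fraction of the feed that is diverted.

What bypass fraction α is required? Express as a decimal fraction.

All 254.2×0.307 = 78.039 t/h of A reaches J, so J = 78.039/0.382 = 204.29 t/h and vapour = 49.908 t/h.
The evaporator receives (1−α)·254.2 of feed at 0.497 C and removes 0.818 of that C:
0.818×0.497×(1−α)×254.2 = 49.908
(1−α) = 49.908/103.34 = 0.4829;  α = 0.5171.

0.517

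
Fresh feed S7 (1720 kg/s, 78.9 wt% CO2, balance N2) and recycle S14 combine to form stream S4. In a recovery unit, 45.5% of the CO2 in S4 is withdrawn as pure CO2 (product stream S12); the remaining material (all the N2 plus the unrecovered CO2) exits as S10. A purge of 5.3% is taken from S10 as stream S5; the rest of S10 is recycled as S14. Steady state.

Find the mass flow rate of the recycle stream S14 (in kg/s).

N2 enters only via S7 and leaves only via the purge: 1720×0.211 = 0.053×(N2 in S10), and the recovery unit passes all N2, so N2 in S4 = N2 in S10 = 6847.5 kg/s.
CO2 in S4: m_A = 1720×0.789 + (1−0.053)·(1−0.455)·m_A, so m_A = 1357.1/0.4839 = 2804.6 kg/s.
S10 = (1−0.455)×2804.6 + 6847.5 = 8376 kg/s.
Recycle S14 = (1−0.053)×8376 = 7932.1 kg/s.

7932 kg/s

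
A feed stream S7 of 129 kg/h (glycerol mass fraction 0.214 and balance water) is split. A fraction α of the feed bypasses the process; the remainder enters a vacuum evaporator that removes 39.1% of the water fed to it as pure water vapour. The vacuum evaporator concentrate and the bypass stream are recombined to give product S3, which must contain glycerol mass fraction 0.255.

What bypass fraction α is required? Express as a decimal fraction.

All 129×0.214 = 27.606 kg/h of glycerol reaches S3, so S3 = 27.606/0.255 = 108.26 kg/h and vapour = 20.741 kg/h.
The evaporator receives (1−α)·129 of feed at 0.786 water and removes 0.391 of that water:
0.391×0.786×(1−α)×129 = 20.741
(1−α) = 20.741/39.645 = 0.5232;  α = 0.4768.

0.477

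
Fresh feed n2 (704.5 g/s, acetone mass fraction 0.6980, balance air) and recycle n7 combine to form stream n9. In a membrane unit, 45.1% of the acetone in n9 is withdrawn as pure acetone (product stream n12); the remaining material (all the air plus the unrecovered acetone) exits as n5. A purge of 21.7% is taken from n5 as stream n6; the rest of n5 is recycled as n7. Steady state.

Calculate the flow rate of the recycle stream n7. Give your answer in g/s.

1138 g/s

air enters only via n2 and leaves only via the purge: 704.5×0.302 = 0.217×(air in n5), and the membrane unit passes all air, so air in n9 = air in n5 = 980.46 g/s.
acetone in n9: m_A = 704.5×0.698 + (1−0.217)·(1−0.451)·m_A, so m_A = 491.74/0.5701 = 862.5 g/s.
n5 = (1−0.451)×862.5 + 980.46 = 1454 g/s.
Recycle n7 = (1−0.217)×1454 = 1138.5 g/s.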